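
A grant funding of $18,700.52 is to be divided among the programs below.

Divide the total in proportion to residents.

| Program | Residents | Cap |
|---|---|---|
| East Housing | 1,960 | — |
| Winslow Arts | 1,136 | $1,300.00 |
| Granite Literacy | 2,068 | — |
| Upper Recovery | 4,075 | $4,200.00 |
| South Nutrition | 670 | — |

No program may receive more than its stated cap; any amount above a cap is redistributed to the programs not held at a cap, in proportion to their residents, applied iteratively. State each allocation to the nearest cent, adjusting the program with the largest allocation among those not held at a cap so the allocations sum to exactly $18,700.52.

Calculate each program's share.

East Housing: $5,507.24; Winslow Arts: $1,300.00; Granite Literacy: $5,810.70; Upper Recovery: $4,200.00; South Nutrition: $1,882.58

Residents total: 9,909.
Proportional shares (ignoring caps): East Housing 3,698.9625; Winslow Arts 2,143.8885; Granite Literacy 3,902.7829; Upper Recovery 7,690.4449; South Nutrition 1,264.4413.
Capped: Winslow Arts ($1,300.00), Upper Recovery ($4,200.00); remaining pool $13,200.52 reallocated over remaining residents 4,698.
Remaining shares: East Housing 5,507.2412 → $5,507.24; Granite Literacy 5,810.7014 → $5,810.70; South Nutrition 1,882.5774 → $1,882.58.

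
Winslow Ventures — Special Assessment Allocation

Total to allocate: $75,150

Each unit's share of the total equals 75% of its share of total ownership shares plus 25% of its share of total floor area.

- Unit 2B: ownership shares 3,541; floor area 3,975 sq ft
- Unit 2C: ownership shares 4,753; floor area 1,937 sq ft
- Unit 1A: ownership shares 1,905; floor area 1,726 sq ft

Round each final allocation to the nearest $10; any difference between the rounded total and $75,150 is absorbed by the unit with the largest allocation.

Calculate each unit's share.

Totals — ownership shares 10,199, floor area 7,638.
Combined weights (75% ownership shares + 25% floor area): Unit 2B 0.3905; Unit 2C 0.4129; Unit 1A 0.1966.
Proportional shares: Unit 2B 29,346.02; Unit 2C 31,030.91; Unit 1A 14,773.07.
After rounding ($10): Unit 2B $29,350; Unit 2C $31,030; Unit 1A $14,770. Sum = $75,150.
Sum already equals the total — no adjustment.

Unit 2B: $29,350; Unit 2C: $31,030; Unit 1A: $14,770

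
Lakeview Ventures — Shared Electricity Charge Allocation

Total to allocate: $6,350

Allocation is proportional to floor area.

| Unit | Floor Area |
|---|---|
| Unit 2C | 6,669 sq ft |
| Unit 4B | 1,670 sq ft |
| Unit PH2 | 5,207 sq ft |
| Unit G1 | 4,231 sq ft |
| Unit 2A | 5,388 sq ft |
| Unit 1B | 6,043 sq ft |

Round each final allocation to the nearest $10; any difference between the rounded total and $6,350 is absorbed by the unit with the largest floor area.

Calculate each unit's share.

Combined floor area = 29,208.
Unrounded shares: Unit 2C 6,669/29,208 × $6,350 = 1,449.88; Unit 4B 1,670/29,208 × $6,350 = 363.07; Unit PH2 5,207/29,208 × $6,350 = 1,132.03; Unit G1 4,231/29,208 × $6,350 = 919.85; Unit 2A 5,388/29,208 × $6,350 = 1,171.38; Unit 1B 6,043/29,208 × $6,350 = 1,313.79.
After rounding ($10): Unit 2C $1,450; Unit 4B $360; Unit PH2 $1,130; Unit G1 $920; Unit 2A $1,170; Unit 1B $1,310. Sum = $6,340.
Difference $6,350 − $6,340 = +$10 applied to largest floor area (Unit 2C): Unit 2C becomes $1,460.

Unit 2C: $1,460 · Unit 4B: $360 · Unit PH2: $1,130 · Unit G1: $920 · Unit 2A: $1,170 · Unit 1B: $1,310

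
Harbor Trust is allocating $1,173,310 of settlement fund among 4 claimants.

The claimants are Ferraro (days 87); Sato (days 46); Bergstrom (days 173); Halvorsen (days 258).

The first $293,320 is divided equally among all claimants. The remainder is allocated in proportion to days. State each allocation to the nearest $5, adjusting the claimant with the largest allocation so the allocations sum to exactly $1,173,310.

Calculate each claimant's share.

Ferraro: $209,075 | Sato: $145,100 | Bergstrom: $343,255 | Halvorsen: $475,880

First tranche $293,320 split equally: $73,330 each.
Remainder $879,990 by days (total 564): Ferraro 135,743.14 → $135,745; Sato 71,772.23 → $71,770; Bergstrom 269,926.01 → $269,925; Halvorsen 402,548.62 → $402,550.
Totals: Ferraro $73,330 + $135,745 = $209,075; Sato $73,330 + $71,770 = $145,100; Bergstrom $73,330 + $269,925 = $343,255; Halvorsen $73,330 + $402,550 = $475,880.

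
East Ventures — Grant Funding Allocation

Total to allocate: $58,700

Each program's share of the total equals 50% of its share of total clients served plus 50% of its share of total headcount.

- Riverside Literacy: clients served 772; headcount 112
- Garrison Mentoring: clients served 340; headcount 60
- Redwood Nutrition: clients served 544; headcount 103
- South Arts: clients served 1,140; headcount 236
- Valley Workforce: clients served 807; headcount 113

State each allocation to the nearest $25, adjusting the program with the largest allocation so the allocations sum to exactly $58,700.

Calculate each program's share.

Riverside Literacy: $11,550 · Garrison Mentoring: $5,600 · Redwood Nutrition: $9,275 · South Arts: $20,375 · Valley Workforce: $11,900

Clients served total 3,603; headcount total 624.
Blended shares (50% clients served + 50% headcount): Riverside Literacy 0.1969; Garrison Mentoring 0.0953; Redwood Nutrition 0.1580; South Arts 0.3473; Valley Workforce 0.2025.
Raw shares: Riverside Literacy 11,556.65; Garrison Mentoring 5,591.75; Redwood Nutrition 9,276.05; South Arts 20,386.75; Valley Workforce 11,888.80.
At nearest $25: Riverside Literacy $11,550; Garrison Mentoring $5,600; Redwood Nutrition $9,275; South Arts $20,375; Valley Workforce $11,900. Sum = $58,700.
Sum already equals the total — no adjustment.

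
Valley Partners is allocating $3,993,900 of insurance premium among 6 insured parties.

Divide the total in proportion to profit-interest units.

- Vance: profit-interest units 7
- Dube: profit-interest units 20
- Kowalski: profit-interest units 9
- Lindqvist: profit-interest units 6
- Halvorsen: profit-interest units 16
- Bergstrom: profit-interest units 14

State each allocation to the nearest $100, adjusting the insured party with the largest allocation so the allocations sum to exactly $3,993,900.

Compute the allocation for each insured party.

Combined profit-interest units = 72.
Unrounded shares: Vance 7/72 × $3,993,900 = 388,295.83; Dube 20/72 × $3,993,900 = 1,109,416.67; Kowalski 9/72 × $3,993,900 = 499,237.50; Lindqvist 6/72 × $3,993,900 = 332,825.00; Halvorsen 16/72 × $3,993,900 = 887,533.33; Bergstrom 14/72 × $3,993,900 = 776,591.67.
At nearest $100: Vance $388,300; Dube $1,109,400; Kowalski $499,200; Lindqvist $332,800; Halvorsen $887,500; Bergstrom $776,600. Sum = $3,993,800.
Difference $3,993,900 − $3,993,800 = +$100 applied to largest allocation (Dube): Dube becomes $1,109,500.

Vance: $388,300 | Dube: $1,109,500 | Kowalski: $499,200 | Lindqvist: $332,800 | Halvorsen: $887,500 | Bergstrom: $776,600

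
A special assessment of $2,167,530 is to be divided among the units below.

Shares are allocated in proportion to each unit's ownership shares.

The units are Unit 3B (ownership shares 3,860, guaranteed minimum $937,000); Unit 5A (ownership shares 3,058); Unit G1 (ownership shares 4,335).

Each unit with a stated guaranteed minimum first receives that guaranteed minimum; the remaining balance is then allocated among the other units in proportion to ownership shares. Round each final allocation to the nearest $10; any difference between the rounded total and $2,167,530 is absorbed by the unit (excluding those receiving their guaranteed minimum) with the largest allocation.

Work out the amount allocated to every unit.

Unit 3B: $937,000; Unit 5A: $508,990; Unit G1: $721,540

Minimums first: Unit 3B $937,000. Remaining pool $1,230,530.
Remaining pool split over remaining ownership shares 7,393: Unit 5A 508,989.68 → $508,990; Unit G1 721,540.32 → $721,540.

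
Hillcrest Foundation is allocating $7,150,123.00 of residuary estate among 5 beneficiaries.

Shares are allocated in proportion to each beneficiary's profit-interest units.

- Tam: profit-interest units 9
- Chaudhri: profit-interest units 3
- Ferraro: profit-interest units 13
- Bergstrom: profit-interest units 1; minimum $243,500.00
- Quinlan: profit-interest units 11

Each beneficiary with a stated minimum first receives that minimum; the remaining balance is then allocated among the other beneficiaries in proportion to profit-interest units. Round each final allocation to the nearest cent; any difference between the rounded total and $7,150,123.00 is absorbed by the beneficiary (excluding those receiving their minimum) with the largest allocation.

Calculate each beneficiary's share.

Guaranteed amounts: Bergstrom $243,500.00. Balance $6,906,623.00.
Balance split over remaining profit-interest units 36: Tam 1,726,655.7500 → $1,726,655.75; Chaudhri 575,551.9167 → $575,551.92; Ferraro 2,494,058.3056 → $2,494,058.31; Quinlan 2,110,357.0278 → $2,110,357.03.
Rounding difference −$0.01 applied to Ferraro → $2,494,058.30.

Tam: $1,726,655.75 | Chaudhri: $575,551.92 | Ferraro: $2,494,058.30 | Bergstrom: $243,500.00 | Quinlan: $2,110,357.03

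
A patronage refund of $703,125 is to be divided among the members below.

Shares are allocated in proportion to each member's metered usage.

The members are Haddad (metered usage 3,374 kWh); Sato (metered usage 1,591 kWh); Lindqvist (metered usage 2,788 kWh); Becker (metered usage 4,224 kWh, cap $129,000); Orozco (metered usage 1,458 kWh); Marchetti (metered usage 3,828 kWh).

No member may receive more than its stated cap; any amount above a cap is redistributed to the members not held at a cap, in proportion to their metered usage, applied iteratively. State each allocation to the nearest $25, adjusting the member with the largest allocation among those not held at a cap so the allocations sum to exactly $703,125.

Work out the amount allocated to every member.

Haddad: $148,550 | Sato: $70,050 | Lindqvist: $122,750 | Becker: $129,000 | Orozco: $64,200 | Marchetti: $168,575

Total metered usage = 17,263.
Unconstrained shares: Haddad 137,423.61; Sato 64,801.71; Lindqvist 113,555.73; Becker 172,044.26; Orozco 59,384.59; Marchetti 155,915.11.
Cap binds for Becker ($129,000); remaining pool $574,125 reallocated over remaining metered usage 13,039.
Shares after redistribution: Haddad 148,561.83 → $148,550; Sato 70,053.91 → $70,050; Lindqvist 122,759.45 → $122,750; Orozco 64,197.73 → $64,200; Marchetti 168,552.07 → $168,550.
Rounding difference +$25 applied to Marchetti → $168,575.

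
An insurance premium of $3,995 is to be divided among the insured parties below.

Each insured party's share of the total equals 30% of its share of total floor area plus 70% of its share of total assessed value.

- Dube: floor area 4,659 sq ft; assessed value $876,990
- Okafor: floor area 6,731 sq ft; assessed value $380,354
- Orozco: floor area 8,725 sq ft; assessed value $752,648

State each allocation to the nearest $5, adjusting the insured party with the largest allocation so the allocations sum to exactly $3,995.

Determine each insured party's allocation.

Dube: $1,500 | Okafor: $930 | Orozco: $1,565

Floor area total 20,115; assessed value total 2,009,992.
Combined weights (30% floor area + 70% assessed value): Dube 0.3749; Okafor 0.2328; Orozco 0.3922.
Raw shares: Dube 1,497.75; Okafor 930.24; Orozco 1,567.01.
After rounding ($5): Dube $1,500; Okafor $930; Orozco $1,565. Sum = $3,995.
Sum already equals the total — no adjustment.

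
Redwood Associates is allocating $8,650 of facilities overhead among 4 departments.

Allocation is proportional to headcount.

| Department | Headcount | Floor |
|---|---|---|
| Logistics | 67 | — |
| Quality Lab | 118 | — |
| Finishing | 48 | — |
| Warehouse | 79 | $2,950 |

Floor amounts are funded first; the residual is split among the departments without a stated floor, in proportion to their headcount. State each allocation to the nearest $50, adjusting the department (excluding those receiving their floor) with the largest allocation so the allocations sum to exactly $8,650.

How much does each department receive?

Logistics: $1,650 · Quality Lab: $2,900 · Finishing: $1,150 · Warehouse: $2,950

Minimums first: Warehouse $2,950. Remaining pool $5,700.
Remaining pool split over remaining headcount 233: Logistics 1,639.06 → $1,650; Quality Lab 2,886.70 → $2,900; Finishing 1,174.25 → $1,150.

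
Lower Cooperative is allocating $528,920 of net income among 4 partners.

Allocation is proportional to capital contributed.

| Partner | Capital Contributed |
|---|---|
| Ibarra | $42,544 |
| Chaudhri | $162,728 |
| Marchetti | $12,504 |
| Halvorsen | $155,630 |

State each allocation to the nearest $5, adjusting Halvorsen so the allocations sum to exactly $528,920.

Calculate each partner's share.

Combined capital contributed = 373,406.
Unrounded shares: Ibarra 42,544/373,406 × $528,920 = 60,262.48; Chaudhri 162,728/373,406 × $528,920 = 230,500.03; Marchetti 12,504/373,406 × $528,920 = 17,711.59; Halvorsen 155,630/373,406 × $528,920 = 220,445.89.
At nearest $5: Ibarra $60,260; Chaudhri $230,500; Marchetti $17,710; Halvorsen $220,445. Sum = $528,915.
Difference $528,920 − $528,915 = +$5 applied to Halvorsen: Halvorsen becomes $220,450.

Ibarra: $60,260 | Chaudhri: $230,500 | Marchetti: $17,710 | Halvorsen: $220,450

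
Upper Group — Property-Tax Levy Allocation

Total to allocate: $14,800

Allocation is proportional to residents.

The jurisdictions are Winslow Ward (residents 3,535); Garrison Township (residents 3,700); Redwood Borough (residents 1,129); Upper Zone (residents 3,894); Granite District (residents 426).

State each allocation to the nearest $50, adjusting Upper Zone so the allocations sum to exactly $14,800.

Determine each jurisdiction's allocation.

Winslow Ward: $4,100 | Garrison Township: $4,300 | Redwood Borough: $1,300 | Upper Zone: $4,600 | Granite District: $500

Residents total: 12,684.
Raw shares: Winslow Ward 3,535/12,684 × $14,800 = 4,124.72; Garrison Township 3,700/12,684 × $14,800 = 4,317.25; Redwood Borough 1,129/12,684 × $14,800 = 1,317.34; Upper Zone 3,894/12,684 × $14,800 = 4,543.61; Granite District 426/12,684 × $14,800 = 497.07.
After rounding ($50): Winslow Ward $4,100; Garrison Township $4,300; Redwood Borough $1,300; Upper Zone $4,550; Granite District $500. Sum = $14,750.
Difference $14,800 − $14,750 = +$50 applied to Upper Zone: Upper Zone becomes $4,600.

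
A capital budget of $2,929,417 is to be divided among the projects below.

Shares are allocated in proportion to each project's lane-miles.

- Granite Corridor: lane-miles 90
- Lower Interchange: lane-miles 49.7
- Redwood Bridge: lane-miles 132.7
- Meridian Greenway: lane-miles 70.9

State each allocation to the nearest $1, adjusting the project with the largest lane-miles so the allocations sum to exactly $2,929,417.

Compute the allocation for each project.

Granite Corridor: $767,980; Lower Interchange: $424,096; Redwood Bridge: $1,132,343; Meridian Greenway: $604,998

Lane-miles total: 343.3.
Unrounded shares: Granite Corridor 90/343.3 × $2,929,417 = 767,979.99; Lower Interchange 49.7/343.3 × $2,929,417 = 424,095.62; Redwood Bridge 132.7/343.3 × $2,929,417 = 1,132,343.83; Meridian Greenway 70.9/343.3 × $2,929,417 = 604,997.57.
After rounding ($1): Granite Corridor $767,980; Lower Interchange $424,096; Redwood Bridge $1,132,344; Meridian Greenway $604,998. Sum = $2,929,418.
Difference $2,929,417 − $2,929,418 = −$1 applied to largest lane-miles (Redwood Bridge): Redwood Bridge becomes $1,132,343.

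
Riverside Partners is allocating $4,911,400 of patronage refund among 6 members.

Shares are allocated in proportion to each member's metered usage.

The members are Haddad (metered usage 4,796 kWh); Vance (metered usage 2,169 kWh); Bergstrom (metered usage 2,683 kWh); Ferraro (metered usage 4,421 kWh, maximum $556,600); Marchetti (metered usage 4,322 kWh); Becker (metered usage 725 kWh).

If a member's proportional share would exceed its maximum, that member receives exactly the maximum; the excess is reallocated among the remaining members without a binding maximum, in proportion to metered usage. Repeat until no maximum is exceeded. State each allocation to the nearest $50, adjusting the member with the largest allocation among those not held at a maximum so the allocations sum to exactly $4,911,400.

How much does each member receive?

Haddad: $1,421,300 | Vance: $642,750 | Bergstrom: $795,100 | Ferraro: $556,600 | Marchetti: $1,280,800 | Becker: $214,850

Sum of metered usage: 19,116.
Unconstrained shares: Haddad 1,232,217.74; Vance 557,272.79; Bergstrom 689,332.82; Ferraro 1,135,870.44; Marchetti 1,110,434.76; Becker 186,271.45.
Held at cap: Ferraro ($556,600); residual $4,354,800 reallocated over remaining metered usage 14,695.
Redistributed shares: Haddad 1,421,273.96 → $1,421,250; Vance 642,773.81 → $642,750; Bergstrom 795,095.50 → $795,100; Marchetti 1,280,806.10 → $1,280,800; Becker 214,850.63 → $214,850.
Rounding difference +$50 applied to Haddad → $1,421,300.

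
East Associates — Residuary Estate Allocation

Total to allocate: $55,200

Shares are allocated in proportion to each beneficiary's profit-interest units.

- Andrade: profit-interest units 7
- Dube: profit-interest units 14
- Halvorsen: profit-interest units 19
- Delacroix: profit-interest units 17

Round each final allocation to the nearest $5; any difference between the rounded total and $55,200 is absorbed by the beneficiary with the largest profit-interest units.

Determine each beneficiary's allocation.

Profit-interest units total: 57.
Proportional shares: Andrade 7/57 × $55,200 = 6,778.95; Dube 14/57 × $55,200 = 13,557.89; Halvorsen 19/57 × $55,200 = 18,400.00; Delacroix 17/57 × $55,200 = 16,463.16.
After rounding ($5): Andrade $6,780; Dube $13,560; Halvorsen $18,400; Delacroix $16,465. Sum = $55,205.
Difference $55,200 − $55,205 = −$5 applied to largest profit-interest units (Halvorsen): Halvorsen becomes $18,395.

Andrade: $6,780 | Dube: $13,560 | Halvorsen: $18,395 | Delacroix: $16,465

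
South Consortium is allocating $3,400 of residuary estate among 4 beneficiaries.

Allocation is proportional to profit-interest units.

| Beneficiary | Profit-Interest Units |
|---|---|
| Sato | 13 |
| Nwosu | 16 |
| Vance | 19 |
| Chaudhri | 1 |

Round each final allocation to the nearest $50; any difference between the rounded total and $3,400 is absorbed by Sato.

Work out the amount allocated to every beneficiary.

Sato: $950; Nwosu: $1,100; Vance: $1,300; Chaudhri: $50

Combined profit-interest units = 49.
Unrounded shares: Sato 13/49 × $3,400 = 902.04; Nwosu 16/49 × $3,400 = 1,110.20; Vance 19/49 × $3,400 = 1,318.37; Chaudhri 1/49 × $3,400 = 69.39.
Rounded to nearest $50: Sato $900; Nwosu $1,100; Vance $1,300; Chaudhri $50. Sum = $3,350.
Difference $3,400 − $3,350 = +$50 applied to Sato: Sato becomes $950.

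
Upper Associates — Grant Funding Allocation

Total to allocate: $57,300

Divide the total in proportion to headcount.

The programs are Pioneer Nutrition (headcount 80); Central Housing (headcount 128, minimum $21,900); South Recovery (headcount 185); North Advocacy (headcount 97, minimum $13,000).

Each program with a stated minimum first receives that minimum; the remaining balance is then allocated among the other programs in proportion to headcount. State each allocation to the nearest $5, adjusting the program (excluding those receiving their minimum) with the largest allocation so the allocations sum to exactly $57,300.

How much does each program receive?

Pioneer Nutrition: $6,760; Central Housing: $21,900; South Recovery: $15,640; North Advocacy: $13,000

Fund the minimums — Central Housing $21,900; North Advocacy $13,000. Balance $22,400.
Balance split over remaining headcount 265: Pioneer Nutrition 6,762.26 → $6,760; South Recovery 15,637.74 → $15,640.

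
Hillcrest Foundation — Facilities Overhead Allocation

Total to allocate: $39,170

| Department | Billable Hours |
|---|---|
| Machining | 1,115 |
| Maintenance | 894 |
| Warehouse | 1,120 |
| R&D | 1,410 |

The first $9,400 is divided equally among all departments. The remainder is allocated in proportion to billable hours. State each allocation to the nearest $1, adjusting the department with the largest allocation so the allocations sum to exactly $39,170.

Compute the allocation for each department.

$9,400 shared equally gives $2,350 per department.
Remainder $29,770 by billable hours (total 4,539): Machining 7,312.97 → $7,313; Maintenance 5,863.49 → $5,863; Warehouse 7,345.76 → $7,346; R&D 9,247.79 → $9,248.
Totals: Machining $2,350 + $7,313 = $9,663; Maintenance $2,350 + $5,863 = $8,213; Warehouse $2,350 + $7,346 = $9,696; R&D $2,350 + $9,248 = $11,598.

Machining: $9,663; Maintenance: $8,213; Warehouse: $9,696; R&D: $11,598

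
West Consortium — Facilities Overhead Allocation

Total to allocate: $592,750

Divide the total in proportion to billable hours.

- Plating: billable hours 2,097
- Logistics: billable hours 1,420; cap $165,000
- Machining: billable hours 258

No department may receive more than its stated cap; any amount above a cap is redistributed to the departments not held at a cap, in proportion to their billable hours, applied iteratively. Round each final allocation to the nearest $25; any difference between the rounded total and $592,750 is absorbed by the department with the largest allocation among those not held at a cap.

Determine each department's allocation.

Plating: $380,900 · Logistics: $165,000 · Machining: $46,850

Billable hours total: 3,775.
Pro-rata shares before constraints: Plating 329,270.66; Logistics 222,968.21; Machining 40,511.13.
Cap binds for Logistics ($165,000); balance $427,750 reallocated over remaining billable hours 2,355.
Shares after redistribution: Plating 380,888.22 → $380,900; Machining 46,861.78 → $46,850.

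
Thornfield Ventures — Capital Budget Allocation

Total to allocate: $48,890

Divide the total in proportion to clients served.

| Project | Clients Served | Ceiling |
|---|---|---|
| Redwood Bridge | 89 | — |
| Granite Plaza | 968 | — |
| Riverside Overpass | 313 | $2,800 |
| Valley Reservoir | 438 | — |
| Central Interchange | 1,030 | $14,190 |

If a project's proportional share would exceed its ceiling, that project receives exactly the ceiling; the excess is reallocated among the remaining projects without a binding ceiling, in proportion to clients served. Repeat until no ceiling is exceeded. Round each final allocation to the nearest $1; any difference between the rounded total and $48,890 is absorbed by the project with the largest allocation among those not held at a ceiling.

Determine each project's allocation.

Clients served total: 2,838.
Unconstrained shares: Redwood Bridge 1,533.20; Granite Plaza 16,675.66; Riverside Overpass 5,392.03; Valley Reservoir 7,545.39; Central Interchange 17,743.73.
Cap binds for Riverside Overpass ($2,800), Central Interchange ($14,190); residual $31,900 reallocated over remaining clients served 1,495.
Shares after redistribution: Redwood Bridge 1,899.06 → $1,899; Granite Plaza 20,654.98 → $20,655; Valley Reservoir 9,345.95 → $9,346.

Redwood Bridge: $1,899 · Granite Plaza: $20,655 · Riverside Overpass: $2,800 · Valley Reservoir: $9,346 · Central Interchange: $14,190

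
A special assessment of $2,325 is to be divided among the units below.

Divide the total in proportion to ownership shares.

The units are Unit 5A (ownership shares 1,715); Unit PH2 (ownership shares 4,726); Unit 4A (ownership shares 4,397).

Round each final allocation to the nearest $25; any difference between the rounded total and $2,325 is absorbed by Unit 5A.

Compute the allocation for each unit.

Ownership shares total: 10,838.
Raw shares: Unit 5A 1,715/10,838 × $2,325 = 367.91; Unit PH2 4,726/10,838 × $2,325 = 1,013.84; Unit 4A 4,397/10,838 × $2,325 = 943.26.
Rounded to nearest $25: Unit 5A $375; Unit PH2 $1,025; Unit 4A $950. Sum = $2,350.
Difference $2,325 − $2,350 = −$25 applied to Unit 5A: Unit 5A becomes $350.

Unit 5A: $350 | Unit PH2: $1,025 | Unit 4A: $950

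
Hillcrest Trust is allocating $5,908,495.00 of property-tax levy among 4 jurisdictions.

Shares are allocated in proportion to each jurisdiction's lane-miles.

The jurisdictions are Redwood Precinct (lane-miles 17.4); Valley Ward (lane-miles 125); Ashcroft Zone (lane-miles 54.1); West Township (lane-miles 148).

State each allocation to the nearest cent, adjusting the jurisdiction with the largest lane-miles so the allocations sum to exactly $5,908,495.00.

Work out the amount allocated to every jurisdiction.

Sum of lane-miles: 17.4 + 125 + 54.1 + 148 = 344.5.
Proportional shares: Redwood Precinct 298,426.1626; Valley Ward 2,143,866.1103; Ashcroft Zone 927,865.2525; West Township 2,538,337.4746.
Rounded to nearest cent: Redwood Precinct $298,426.16; Valley Ward $2,143,866.11; Ashcroft Zone $927,865.25; West Township $2,538,337.47. Sum = $5,908,494.99.
Difference $5,908,495.00 − $5,908,494.99 = +$0.01 applied to largest lane-miles (West Township): West Township becomes $2,538,337.48.

Redwood Precinct: $298,426.16 | Valley Ward: $2,143,866.11 | Ashcroft Zone: $927,865.25 | West Township: $2,538,337.48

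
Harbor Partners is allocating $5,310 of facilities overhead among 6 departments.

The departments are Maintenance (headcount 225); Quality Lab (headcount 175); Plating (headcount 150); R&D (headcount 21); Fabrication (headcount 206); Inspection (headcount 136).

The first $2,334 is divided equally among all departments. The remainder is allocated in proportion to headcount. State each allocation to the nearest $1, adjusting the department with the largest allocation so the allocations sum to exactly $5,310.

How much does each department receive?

$2,334 shared equally gives $389 per department.
Remainder $2,976 by headcount (total 913): Maintenance 733.41 → $733; Quality Lab 570.43 → $570; Plating 488.94 → $489; R&D 68.45 → $68; Fabrication 671.47 → $671; Inspection 443.30 → $443.
Rounding difference +$2 on remainder applied to Maintenance.
Totals: Maintenance $389 + $735 = $1,124; Quality Lab $389 + $570 = $959; Plating $389 + $489 = $878; R&D $389 + $68 = $457; Fabrication $389 + $671 = $1,060; Inspection $389 + $443 = $832.

Maintenance: $1,124 | Quality Lab: $959 | Plating: $878 | R&D: $457 | Fabrication: $1,060 | Inspection: $832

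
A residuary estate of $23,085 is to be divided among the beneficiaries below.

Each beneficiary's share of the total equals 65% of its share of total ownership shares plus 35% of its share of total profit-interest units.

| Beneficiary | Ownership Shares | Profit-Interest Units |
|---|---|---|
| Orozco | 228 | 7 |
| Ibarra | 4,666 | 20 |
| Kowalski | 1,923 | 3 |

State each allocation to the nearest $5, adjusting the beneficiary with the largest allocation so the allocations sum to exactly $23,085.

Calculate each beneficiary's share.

Orozco: $2,385 | Ibarra: $15,660 | Kowalski: $5,040

Ownership shares total 6,817; profit-interest units total 30.
Blended shares (65% ownership shares + 35% profit-interest units): Orozco 0.1034; Ibarra 0.6782; Kowalski 0.2184.
Raw shares: Orozco 2,387.14; Ibarra 15,657.07; Kowalski 5,040.79.
Rounded to nearest $5: Orozco $2,385; Ibarra $15,655; Kowalski $5,040. Sum = $23,080.
Difference $23,085 − $23,080 = +$5 applied to largest allocation (Ibarra): Ibarra becomes $15,660.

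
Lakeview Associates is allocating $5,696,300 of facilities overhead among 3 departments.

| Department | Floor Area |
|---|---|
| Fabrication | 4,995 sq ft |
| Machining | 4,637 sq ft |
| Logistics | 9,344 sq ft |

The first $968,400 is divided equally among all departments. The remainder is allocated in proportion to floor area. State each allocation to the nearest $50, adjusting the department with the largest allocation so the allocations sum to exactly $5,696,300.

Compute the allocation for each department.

Equal tier: $968,400 ÷ 3 = $322,800 apiece.
Remainder $4,727,900 by floor area (total 18,976): Fabrication 1,244,512.04 → $1,244,500; Machining 1,155,315.78 → $1,155,300; Logistics 2,328,072.18 → $2,328,050.
Rounding difference +$50 on remainder applied to Logistics.
Totals: Fabrication $322,800 + $1,244,500 = $1,567,300; Machining $322,800 + $1,155,300 = $1,478,100; Logistics $322,800 + $2,328,100 = $2,650,900.

Fabrication: $1,567,300 | Machining: $1,478,100 | Logistics: $2,650,900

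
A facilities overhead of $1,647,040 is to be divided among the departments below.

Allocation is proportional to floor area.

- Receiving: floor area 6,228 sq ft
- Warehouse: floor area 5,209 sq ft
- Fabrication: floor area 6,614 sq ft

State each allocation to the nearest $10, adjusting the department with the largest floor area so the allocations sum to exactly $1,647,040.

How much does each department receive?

Receiving: $568,270; Warehouse: $475,290; Fabrication: $603,480

Floor area total: 6,228 + 5,209 + 6,614 = 18,051.
Pro-rata amounts: Receiving 568,265.75; Warehouse 475,288.43; Fabrication 603,485.82.
At nearest $10: Receiving $568,270; Warehouse $475,290; Fabrication $603,490. Sum = $1,647,050.
Difference $1,647,040 − $1,647,050 = −$10 applied to largest floor area (Fabrication): Fabrication becomes $603,480.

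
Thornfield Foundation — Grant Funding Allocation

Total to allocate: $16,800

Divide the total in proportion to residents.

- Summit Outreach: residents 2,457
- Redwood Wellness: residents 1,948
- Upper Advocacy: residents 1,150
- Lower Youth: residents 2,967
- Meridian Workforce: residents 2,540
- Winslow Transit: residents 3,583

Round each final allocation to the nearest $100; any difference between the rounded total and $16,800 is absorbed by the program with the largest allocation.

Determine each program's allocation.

Summit Outreach: $2,800 | Redwood Wellness: $2,200 | Upper Advocacy: $1,300 | Lower Youth: $3,400 | Meridian Workforce: $2,900 | Winslow Transit: $4,200

Residents total: 14,645.
Raw shares: Summit Outreach 2,457/14,645 × $16,800 = 2,818.55; Redwood Wellness 1,948/14,645 × $16,800 = 2,234.65; Upper Advocacy 1,150/14,645 × $16,800 = 1,319.22; Lower Youth 2,967/14,645 × $16,800 = 3,403.59; Meridian Workforce 2,540/14,645 × $16,800 = 2,913.76; Winslow Transit 3,583/14,645 × $16,800 = 4,110.24.
At nearest $100: Summit Outreach $2,800; Redwood Wellness $2,200; Upper Advocacy $1,300; Lower Youth $3,400; Meridian Workforce $2,900; Winslow Transit $4,100. Sum = $16,700.
Difference $16,800 − $16,700 = +$100 applied to largest allocation (Winslow Transit): Winslow Transit becomes $4,200.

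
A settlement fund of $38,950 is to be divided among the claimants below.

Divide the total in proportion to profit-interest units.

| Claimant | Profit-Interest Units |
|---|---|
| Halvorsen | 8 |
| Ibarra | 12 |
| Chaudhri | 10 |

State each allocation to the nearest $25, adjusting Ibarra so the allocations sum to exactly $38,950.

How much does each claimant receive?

Halvorsen: $10,375 · Ibarra: $15,600 · Chaudhri: $12,975

Sum of profit-interest units: 30.
Proportional shares: Halvorsen 8/30 × $38,950 = 10,386.67; Ibarra 12/30 × $38,950 = 15,580.00; Chaudhri 10/30 × $38,950 = 12,983.33.
After rounding ($25): Halvorsen $10,375; Ibarra $15,575; Chaudhri $12,975. Sum = $38,925.
Difference $38,950 − $38,925 = +$25 applied to Ibarra: Ibarra becomes $15,600.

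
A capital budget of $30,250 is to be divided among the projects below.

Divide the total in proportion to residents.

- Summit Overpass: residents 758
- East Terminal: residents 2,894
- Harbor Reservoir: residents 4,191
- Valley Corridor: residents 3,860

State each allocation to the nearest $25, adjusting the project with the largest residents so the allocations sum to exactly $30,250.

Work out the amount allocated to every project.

Summit Overpass: $1,950 | East Terminal: $7,475 | Harbor Reservoir: $10,850 | Valley Corridor: $9,975

Total residents = 11,703.
Raw shares: Summit Overpass 758/11,703 × $30,250 = 1,959.28; East Terminal 2,894/11,703 × $30,250 = 7,480.43; Harbor Reservoir 4,191/11,703 × $30,250 = 10,832.93; Valley Corridor 3,860/11,703 × $30,250 = 9,977.36.
After rounding ($25): Summit Overpass $1,950; East Terminal $7,475; Harbor Reservoir $10,825; Valley Corridor $9,975. Sum = $30,225.
Difference $30,250 − $30,225 = +$25 applied to largest residents (Harbor Reservoir): Harbor Reservoir becomes $10,850.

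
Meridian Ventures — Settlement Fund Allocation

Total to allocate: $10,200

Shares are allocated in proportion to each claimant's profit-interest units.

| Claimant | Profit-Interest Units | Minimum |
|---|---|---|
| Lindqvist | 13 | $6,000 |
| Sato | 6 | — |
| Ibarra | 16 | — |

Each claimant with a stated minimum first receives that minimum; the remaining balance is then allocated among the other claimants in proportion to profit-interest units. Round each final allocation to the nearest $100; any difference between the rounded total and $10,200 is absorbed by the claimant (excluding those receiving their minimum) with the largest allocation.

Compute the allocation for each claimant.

Lindqvist: $6,000 | Sato: $1,100 | Ibarra: $3,100

Guaranteed amounts: Lindqvist $6,000. Balance $4,200.
Balance split over remaining profit-interest units 22: Sato 1,145.45 → $1,100; Ibarra 3,054.55 → $3,100.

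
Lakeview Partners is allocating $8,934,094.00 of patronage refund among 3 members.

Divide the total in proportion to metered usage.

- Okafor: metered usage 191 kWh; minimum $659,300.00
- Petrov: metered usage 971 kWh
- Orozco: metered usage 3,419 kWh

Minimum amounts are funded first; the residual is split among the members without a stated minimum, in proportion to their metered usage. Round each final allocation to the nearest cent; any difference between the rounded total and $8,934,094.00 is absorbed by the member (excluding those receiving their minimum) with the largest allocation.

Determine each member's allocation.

Okafor: $659,300.00 · Petrov: $1,830,256.26 · Orozco: $6,444,537.74

Fund the minimums — Okafor $659,300.00. Remaining pool $8,274,794.00.
Remaining pool split over remaining metered usage 4,390: Petrov 1,830,256.2583 → $1,830,256.26; Orozco 6,444,537.7417 → $6,444,537.74.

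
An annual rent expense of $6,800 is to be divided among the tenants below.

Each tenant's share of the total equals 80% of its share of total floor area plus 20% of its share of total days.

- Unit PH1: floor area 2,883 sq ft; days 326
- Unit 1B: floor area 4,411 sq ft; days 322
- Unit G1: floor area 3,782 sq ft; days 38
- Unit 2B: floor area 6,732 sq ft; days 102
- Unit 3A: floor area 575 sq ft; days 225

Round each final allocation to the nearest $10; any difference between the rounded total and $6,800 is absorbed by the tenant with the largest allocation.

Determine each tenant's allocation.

Totals — floor area 18,383, days 1,013.
Blended shares (80% floor area + 20% days): Unit PH1 0.1898; Unit 1B 0.2555; Unit G1 0.1721; Unit 2B 0.3131; Unit 3A 0.0694.
Raw shares: Unit PH1 1,290.82; Unit 1B 1,737.63; Unit G1 1,170.21; Unit 2B 2,129.11; Unit 3A 472.23.
After rounding ($10): Unit PH1 $1,290; Unit 1B $1,740; Unit G1 $1,170; Unit 2B $2,130; Unit 3A $470. Sum = $6,800.
Rounded total matches; no reconciliation needed.

Unit PH1: $1,290 · Unit 1B: $1,740 · Unit G1: $1,170 · Unit 2B: $2,130 · Unit 3A: $470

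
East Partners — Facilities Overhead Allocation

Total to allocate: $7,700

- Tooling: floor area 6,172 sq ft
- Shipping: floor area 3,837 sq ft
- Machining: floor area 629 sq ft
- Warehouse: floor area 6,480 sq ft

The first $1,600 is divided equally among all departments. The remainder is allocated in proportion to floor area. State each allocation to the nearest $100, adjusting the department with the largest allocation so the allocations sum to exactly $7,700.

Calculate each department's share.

Tooling: $2,600 · Shipping: $1,800 · Machining: $600 · Warehouse: $2,700

$1,600 shared equally gives $400 per department.
Remainder $6,100 by floor area (total 17,118): Tooling 2,199.39 → $2,200; Shipping 1,367.32 → $1,400; Machining 224.14 → $200; Warehouse 2,309.15 → $2,300.
Totals: Tooling $400 + $2,200 = $2,600; Shipping $400 + $1,400 = $1,800; Machining $400 + $200 = $600; Warehouse $400 + $2,300 = $2,700.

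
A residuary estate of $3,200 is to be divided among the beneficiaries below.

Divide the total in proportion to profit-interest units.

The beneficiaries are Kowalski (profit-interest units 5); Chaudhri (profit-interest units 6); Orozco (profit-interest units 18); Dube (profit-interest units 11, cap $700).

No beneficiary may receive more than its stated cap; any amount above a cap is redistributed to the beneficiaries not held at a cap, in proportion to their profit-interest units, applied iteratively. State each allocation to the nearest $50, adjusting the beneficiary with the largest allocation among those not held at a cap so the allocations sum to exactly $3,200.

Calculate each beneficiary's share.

Sum of profit-interest units: 40.
Pro-rata shares before constraints: Kowalski 400.00; Chaudhri 480.00; Orozco 1,440.00; Dube 880.00.
Cap binds for Dube ($700); remaining pool $2,500 reallocated over remaining profit-interest units 29.
Redistributed shares: Kowalski 431.03 → $450; Chaudhri 517.24 → $500; Orozco 1,551.72 → $1,550.

Kowalski: $450; Chaudhri: $500; Orozco: $1,550; Dube: $700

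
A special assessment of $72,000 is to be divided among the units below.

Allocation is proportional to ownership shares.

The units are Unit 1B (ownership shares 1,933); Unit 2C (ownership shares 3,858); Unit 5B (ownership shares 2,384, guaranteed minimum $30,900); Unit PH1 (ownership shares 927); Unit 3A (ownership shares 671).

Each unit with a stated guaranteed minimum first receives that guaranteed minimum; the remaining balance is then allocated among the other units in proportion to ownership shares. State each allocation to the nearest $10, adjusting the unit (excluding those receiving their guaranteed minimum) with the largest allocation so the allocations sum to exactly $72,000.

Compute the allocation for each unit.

Unit 1B: $10,750 | Unit 2C: $21,460 | Unit 5B: $30,900 | Unit PH1: $5,160 | Unit 3A: $3,730

Minimums first: Unit 5B $30,900. Residual $41,100.
Residual split over remaining ownership shares 7,389: Unit 1B 10,751.97 → $10,750; Unit 2C 21,459.44 → $21,460; Unit PH1 5,156.27 → $5,160; Unit 3A 3,732.32 → $3,730.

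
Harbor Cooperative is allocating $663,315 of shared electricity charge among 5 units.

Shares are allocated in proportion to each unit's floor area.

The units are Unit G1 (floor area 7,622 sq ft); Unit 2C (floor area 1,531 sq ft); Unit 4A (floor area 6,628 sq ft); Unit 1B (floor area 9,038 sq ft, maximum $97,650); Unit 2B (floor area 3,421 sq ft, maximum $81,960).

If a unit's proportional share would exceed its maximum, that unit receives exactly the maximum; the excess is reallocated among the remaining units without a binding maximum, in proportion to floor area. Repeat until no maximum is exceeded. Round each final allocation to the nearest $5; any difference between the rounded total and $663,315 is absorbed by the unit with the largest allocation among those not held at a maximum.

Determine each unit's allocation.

Unit G1: $233,625; Unit 2C: $46,925; Unit 4A: $203,155; Unit 1B: $97,650; Unit 2B: $81,960

Floor area total: 28,240.
Unconstrained shares: Unit G1 179,029.28; Unit 2C 35,960.88; Unit 4A 155,681.72; Unit 1B 212,288.99; Unit 2B 80,354.13.
Held at cap: Unit 1B ($97,650); remaining pool $565,665 reallocated over remaining floor area 19,202.
Held at cap: Unit 2B ($81,960); remaining pool $483,705 reallocated over remaining floor area 15,781.
Remaining shares: Unit G1 233,622.68 → $233,625; Unit 2C 46,926.83 → $46,925; Unit 4A 203,155.49 → $203,155.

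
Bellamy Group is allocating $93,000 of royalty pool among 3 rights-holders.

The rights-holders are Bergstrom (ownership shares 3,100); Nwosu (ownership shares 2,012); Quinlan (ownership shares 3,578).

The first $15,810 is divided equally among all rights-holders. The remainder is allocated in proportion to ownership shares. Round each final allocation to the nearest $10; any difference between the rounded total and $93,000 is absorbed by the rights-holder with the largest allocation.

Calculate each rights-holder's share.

Bergstrom: $32,810 | Nwosu: $23,140 | Quinlan: $37,050

$15,810 shared equally gives $5,270 per rights-holder.
Remainder $77,190 by ownership shares (total 8,690): Bergstrom 27,536.13 → $27,540; Nwosu 17,871.84 → $17,870; Quinlan 31,782.03 → $31,780.
Totals: Bergstrom $5,270 + $27,540 = $32,810; Nwosu $5,270 + $17,870 = $23,140; Quinlan $5,270 + $31,780 = $37,050.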